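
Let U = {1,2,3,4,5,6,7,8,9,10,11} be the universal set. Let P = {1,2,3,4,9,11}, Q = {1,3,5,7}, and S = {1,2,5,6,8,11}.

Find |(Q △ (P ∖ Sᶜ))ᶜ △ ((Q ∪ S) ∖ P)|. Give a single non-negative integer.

6

Sᶜ = {3,4,7,9,10}
P ∖ Sᶜ = {1,2,11}
Q △ (P ∖ Sᶜ) = {2,3,5,7,11}
(Q △ (P ∖ Sᶜ))ᶜ = {1,4,6,8,9,10}
Q ∪ S = {1,2,3,5,6,7,8,11}
(Q ∪ S) ∖ P = {5,6,7,8}
(Q △ (P ∖ Sᶜ))ᶜ △ ((Q ∪ S) ∖ P) = {1,4,5,7,9,10}
|(Q △ (P ∖ Sᶜ))ᶜ △ ((Q ∪ S) ∖ P)| = 6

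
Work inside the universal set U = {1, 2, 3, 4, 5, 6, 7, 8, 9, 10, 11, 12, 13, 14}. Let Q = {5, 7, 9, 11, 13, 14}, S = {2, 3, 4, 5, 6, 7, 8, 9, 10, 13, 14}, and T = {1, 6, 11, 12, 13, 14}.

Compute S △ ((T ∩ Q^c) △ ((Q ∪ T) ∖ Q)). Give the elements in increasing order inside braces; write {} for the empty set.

Q^c = {1, 2, 3, 4, 6, 8, 10, 12}
T ∩ Q^c = {1, 6, 12}
Q ∪ T = {1, 5, 6, 7, 9, 11, 12, 13, 14}
(Q ∪ T) ∖ Q = {1, 6, 12}
(T ∩ Q^c) △ ((Q ∪ T) ∖ Q) = {}
S △ ((T ∩ Q^c) △ ((Q ∪ T) ∖ Q)) = {2, 3, 4, 5, 6, 7, 8, 9, 10, 13, 14}

{2, 3, 4, 5, 6, 7, 8, 9, 10, 13, 14}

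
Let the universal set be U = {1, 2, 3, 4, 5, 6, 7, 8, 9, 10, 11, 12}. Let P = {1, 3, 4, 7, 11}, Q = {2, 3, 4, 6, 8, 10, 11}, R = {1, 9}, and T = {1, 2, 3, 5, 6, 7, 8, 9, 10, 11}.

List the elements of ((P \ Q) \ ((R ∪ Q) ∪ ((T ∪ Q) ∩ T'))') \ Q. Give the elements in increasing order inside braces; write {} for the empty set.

P \ Q = {1, 7}
R ∪ Q = {1, 2, 3, 4, 6, 8, 9, 10, 11}
T ∪ Q = {1, 2, 3, 4, 5, 6, 7, 8, 9, 10, 11}
T' = {4, 12}
(T ∪ Q) ∩ T' = {4}
(R ∪ Q) ∪ ((T ∪ Q) ∩ T') = {1, 2, 3, 4, 6, 8, 9, 10, 11}
((R ∪ Q) ∪ ((T ∪ Q) ∩ T'))' = {5, 7, 12}
(P \ Q) \ ((R ∪ Q) ∪ ((T ∪ Q) ∩ T'))' = {1}
((P \ Q) \ ((R ∪ Q) ∪ ((T ∪ Q) ∩ T'))') \ Q = {1}

{1}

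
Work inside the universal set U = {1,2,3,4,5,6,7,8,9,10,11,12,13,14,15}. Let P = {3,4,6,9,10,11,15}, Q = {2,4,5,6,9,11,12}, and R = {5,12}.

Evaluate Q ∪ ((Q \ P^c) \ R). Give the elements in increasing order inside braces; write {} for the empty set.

P^c = {1,2,5,7,8,12,13,14}
Q \ P^c = {4,6,9,11}
(Q \ P^c) \ R = {4,6,9,11}
Q ∪ ((Q \ P^c) \ R) = {2,4,5,6,9,11,12}

{2,4,5,6,9,11,12}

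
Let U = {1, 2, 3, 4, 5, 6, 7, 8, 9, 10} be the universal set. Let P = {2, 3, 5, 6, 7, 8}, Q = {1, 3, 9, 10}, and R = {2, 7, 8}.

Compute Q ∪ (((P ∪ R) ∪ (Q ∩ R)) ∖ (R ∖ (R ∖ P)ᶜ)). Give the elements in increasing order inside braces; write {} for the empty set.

P ∪ R = {2, 3, 5, 6, 7, 8}
Q ∩ R = {}
(P ∪ R) ∪ (Q ∩ R) = {2, 3, 5, 6, 7, 8}
R ∖ P = {}
(R ∖ P)ᶜ = {1, 2, 3, 4, 5, 6, 7, 8, 9, 10}
R ∖ (R ∖ P)ᶜ = {}
((P ∪ R) ∪ (Q ∩ R)) ∖ (R ∖ (R ∖ P)ᶜ) = {2, 3, 5, 6, 7, 8}
Q ∪ (((P ∪ R) ∪ (Q ∩ R)) ∖ (R ∖ (R ∖ P)ᶜ)) = {1, 2, 3, 5, 6, 7, 8, 9, 10}

{1, 2, 3, 5, 6, 7, 8, 9, 10}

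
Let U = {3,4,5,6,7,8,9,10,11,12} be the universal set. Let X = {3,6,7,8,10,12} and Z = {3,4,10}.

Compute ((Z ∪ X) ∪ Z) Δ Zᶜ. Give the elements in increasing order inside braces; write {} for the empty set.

{3,4,5,9,10,11}

Z ∪ X = {3,4,6,7,8,10,12}
(Z ∪ X) ∪ Z = {3,4,6,7,8,10,12}
Zᶜ = {5,6,7,8,9,11,12}
((Z ∪ X) ∪ Z) Δ Zᶜ = {3,4,5,9,10,11}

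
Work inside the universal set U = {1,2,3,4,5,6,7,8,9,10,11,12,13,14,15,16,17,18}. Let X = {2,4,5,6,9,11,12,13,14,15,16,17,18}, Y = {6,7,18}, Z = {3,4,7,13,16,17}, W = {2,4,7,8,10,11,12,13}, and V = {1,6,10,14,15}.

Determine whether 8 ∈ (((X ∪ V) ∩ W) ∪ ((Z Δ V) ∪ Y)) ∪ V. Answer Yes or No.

8 ∉ X and 8 ∉ V, so 8 ∉ X ∪ V
8 ∉ (X ∪ V) and 8 ∈ W, so 8 ∉ (X ∪ V) ∩ W
8 ∉ Z and 8 ∉ V, so 8 ∉ Z Δ V
8 ∉ (Z Δ V) and 8 ∉ Y, so 8 ∉ (Z Δ V) ∪ Y
8 ∉ ((X ∪ V) ∩ W) and 8 ∉ ((Z Δ V) ∪ Y), so 8 ∉ ((X ∪ V) ∩ W) ∪ ((Z Δ V) ∪ Y)
8 ∉ (((X ∪ V) ∩ W) ∪ ((Z Δ V) ∪ Y)) and 8 ∉ V, so 8 ∉ (((X ∪ V) ∩ W) ∪ ((Z Δ V) ∪ Y)) ∪ V

No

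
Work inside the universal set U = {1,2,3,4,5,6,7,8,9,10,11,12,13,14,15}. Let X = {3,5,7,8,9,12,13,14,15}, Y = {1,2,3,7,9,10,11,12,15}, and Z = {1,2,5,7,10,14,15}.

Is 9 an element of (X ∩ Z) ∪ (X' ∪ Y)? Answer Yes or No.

9 ∈ X and 9 ∉ Z, so 9 ∉ X ∩ Z
9 ∈ X, so 9 ∉ X'
9 ∉ X' and 9 ∈ Y, so 9 ∈ X' ∪ Y
9 ∉ (X ∩ Z) and 9 ∈ (X' ∪ Y), so 9 ∈ (X ∩ Z) ∪ (X' ∪ Y)

Yes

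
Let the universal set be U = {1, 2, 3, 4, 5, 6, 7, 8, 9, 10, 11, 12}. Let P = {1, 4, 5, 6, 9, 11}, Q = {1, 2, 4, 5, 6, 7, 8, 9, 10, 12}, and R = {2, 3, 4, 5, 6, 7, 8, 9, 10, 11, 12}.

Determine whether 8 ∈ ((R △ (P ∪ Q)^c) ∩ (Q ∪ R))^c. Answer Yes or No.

No

8 ∉ P and 8 ∈ Q, so 8 ∈ P ∪ Q
8 ∉ (P ∪ Q)^c since 8 ∈ (P ∪ Q)
8 ∈ R and 8 ∉ (P ∪ Q)^c, so 8 ∈ R △ (P ∪ Q)^c
8 ∈ Q and 8 ∈ R, so 8 ∈ Q ∪ R
8 ∈ (R △ (P ∪ Q)^c) and 8 ∈ (Q ∪ R), so 8 ∈ (R △ (P ∪ Q)^c) ∩ (Q ∪ R)
8 ∉ ((R △ (P ∪ Q)^c) ∩ (Q ∪ R))^c since 8 ∈ ((R △ (P ∪ Q)^c) ∩ (Q ∪ R))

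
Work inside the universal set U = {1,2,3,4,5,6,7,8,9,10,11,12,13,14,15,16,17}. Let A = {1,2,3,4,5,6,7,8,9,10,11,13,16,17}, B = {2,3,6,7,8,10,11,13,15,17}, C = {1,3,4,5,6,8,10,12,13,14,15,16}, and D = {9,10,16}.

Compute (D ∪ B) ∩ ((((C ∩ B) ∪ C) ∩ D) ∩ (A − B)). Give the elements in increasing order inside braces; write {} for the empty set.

{16}

D ∪ B = {2,3,6,7,8,9,10,11,13,15,16,17}
C ∩ B = {3,6,8,10,13,15}
(C ∩ B) ∪ C = {1,3,4,5,6,8,10,12,13,14,15,16}
((C ∩ B) ∪ C) ∩ D = {10,16}
A − B = {1,4,5,9,16}
(((C ∩ B) ∪ C) ∩ D) ∩ (A − B) = {16}
(D ∪ B) ∩ ((((C ∩ B) ∪ C) ∩ D) ∩ (A − B)) = {16}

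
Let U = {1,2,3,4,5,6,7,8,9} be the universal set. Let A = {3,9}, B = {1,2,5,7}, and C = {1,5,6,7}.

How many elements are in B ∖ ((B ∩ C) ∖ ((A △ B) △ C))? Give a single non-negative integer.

1

B ∩ C = {1,5,7}
A △ B = {1,2,3,5,7,9}
(A △ B) △ C = {2,3,6,9}
(B ∩ C) ∖ ((A △ B) △ C) = {1,5,7}
B ∖ ((B ∩ C) ∖ ((A △ B) △ C)) = {2}
|B ∖ ((B ∩ C) ∖ ((A △ B) △ C))| = 1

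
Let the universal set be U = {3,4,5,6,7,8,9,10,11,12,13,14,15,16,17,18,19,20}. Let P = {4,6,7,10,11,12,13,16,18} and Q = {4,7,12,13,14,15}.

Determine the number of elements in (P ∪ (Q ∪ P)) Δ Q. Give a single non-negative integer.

Q ∪ P = {4,6,7,10,11,12,13,14,15,16,18}
P ∪ (Q ∪ P) = {4,6,7,10,11,12,13,14,15,16,18}
(P ∪ (Q ∪ P)) Δ Q = {6,10,11,16,18}
|(P ∪ (Q ∪ P)) Δ Q| = 5

5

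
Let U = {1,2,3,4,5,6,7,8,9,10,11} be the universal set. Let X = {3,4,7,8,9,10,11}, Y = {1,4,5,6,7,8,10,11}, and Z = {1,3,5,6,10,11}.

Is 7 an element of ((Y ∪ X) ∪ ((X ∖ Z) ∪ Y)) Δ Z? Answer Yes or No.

Yes

7 ∈ Y and 7 ∈ X, so 7 ∈ Y ∪ X
7 ∈ X and 7 ∉ Z, so 7 ∈ X ∖ Z
7 ∈ (X ∖ Z) and 7 ∈ Y, so 7 ∈ (X ∖ Z) ∪ Y
7 ∈ (Y ∪ X) and 7 ∈ ((X ∖ Z) ∪ Y), so 7 ∈ (Y ∪ X) ∪ ((X ∖ Z) ∪ Y)
7 ∈ ((Y ∪ X) ∪ ((X ∖ Z) ∪ Y)) and 7 ∉ Z, so 7 ∈ ((Y ∪ X) ∪ ((X ∖ Z) ∪ Y)) Δ Z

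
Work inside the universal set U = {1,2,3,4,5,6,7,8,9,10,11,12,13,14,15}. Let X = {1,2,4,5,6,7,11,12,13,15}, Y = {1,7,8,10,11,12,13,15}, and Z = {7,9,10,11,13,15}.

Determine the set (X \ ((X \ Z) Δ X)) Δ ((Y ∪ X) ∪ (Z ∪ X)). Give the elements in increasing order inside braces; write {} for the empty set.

X \ Z = {1,2,4,5,6,12}
(X \ Z) Δ X = {7,11,13,15}
X \ ((X \ Z) Δ X) = {1,2,4,5,6,12}
Y ∪ X = {1,2,4,5,6,7,8,10,11,12,13,15}
Z ∪ X = {1,2,4,5,6,7,9,10,11,12,13,15}
(Y ∪ X) ∪ (Z ∪ X) = {1,2,4,5,6,7,8,9,10,11,12,13,15}
(X \ ((X \ Z) Δ X)) Δ ((Y ∪ X) ∪ (Z ∪ X)) = {7,8,9,10,11,13,15}

{7,8,9,10,11,13,15}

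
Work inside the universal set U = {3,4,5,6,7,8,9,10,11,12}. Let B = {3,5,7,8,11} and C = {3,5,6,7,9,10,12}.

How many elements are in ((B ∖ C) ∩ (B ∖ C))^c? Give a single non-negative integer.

8

B ∖ C = {8,11}
(B ∖ C) ∩ (B ∖ C) = {8,11}
((B ∖ C) ∩ (B ∖ C))^c = {3,4,5,6,7,9,10,12}
|((B ∖ C) ∩ (B ∖ C))^c| = 8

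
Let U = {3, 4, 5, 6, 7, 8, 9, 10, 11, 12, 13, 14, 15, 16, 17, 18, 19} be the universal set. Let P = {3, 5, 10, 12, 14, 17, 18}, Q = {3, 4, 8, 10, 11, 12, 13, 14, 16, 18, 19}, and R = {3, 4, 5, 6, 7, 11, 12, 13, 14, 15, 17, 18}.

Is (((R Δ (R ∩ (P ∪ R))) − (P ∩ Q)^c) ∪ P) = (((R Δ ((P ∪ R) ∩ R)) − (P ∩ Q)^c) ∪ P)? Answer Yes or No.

Yes

P ∪ R = {3, 4, 5, 6, 7, 10, 11, 12, 13, 14, 15, 17, 18}
R ∩ (P ∪ R) = {3, 4, 5, 6, 7, 11, 12, 13, 14, 15, 17, 18}
R Δ (R ∩ (P ∪ R)) = {}
P ∩ Q = {3, 10, 12, 14, 18}
(P ∩ Q)^c = {4, 5, 6, 7, 8, 9, 11, 13, 15, 16, 17, 19}
(R Δ (R ∩ (P ∪ R))) − (P ∩ Q)^c = {}
((R Δ (R ∩ (P ∪ R))) − (P ∩ Q)^c) ∪ P = {3, 5, 10, 12, 14, 17, 18}
(P ∪ R) ∩ R = {3, 4, 5, 6, 7, 11, 12, 13, 14, 15, 17, 18}
R Δ ((P ∪ R) ∩ R) = {}
(R Δ ((P ∪ R) ∩ R)) − (P ∩ Q)^c = {}
((R Δ ((P ∪ R) ∩ R)) − (P ∩ Q)^c) ∪ P = {3, 5, 10, 12, 14, 17, 18}
Both equal {3, 5, 10, 12, 14, 17, 18}, so ((R Δ (R ∩ (P ∪ R))) − (P ∩ Q)^c) ∪ P = ((R Δ ((P ∪ R) ∩ R)) − (P ∩ Q)^c) ∪ P.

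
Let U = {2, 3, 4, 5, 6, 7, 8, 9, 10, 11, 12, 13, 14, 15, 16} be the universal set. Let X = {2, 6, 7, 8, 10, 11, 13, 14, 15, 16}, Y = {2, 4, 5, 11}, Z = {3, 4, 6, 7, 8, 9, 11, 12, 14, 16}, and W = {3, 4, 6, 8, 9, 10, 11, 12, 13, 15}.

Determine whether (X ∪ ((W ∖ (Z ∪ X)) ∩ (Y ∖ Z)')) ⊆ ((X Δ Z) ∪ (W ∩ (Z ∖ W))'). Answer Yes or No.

Yes

Z ∪ X = {2, 3, 4, 6, 7, 8, 9, 10, 11, 12, 13, 14, 15, 16}
W ∖ (Z ∪ X) = {}
Y ∖ Z = {2, 5}
(Y ∖ Z)' = {3, 4, 6, 7, 8, 9, 10, 11, 12, 13, 14, 15, 16}
(W ∖ (Z ∪ X)) ∩ (Y ∖ Z)' = {}
X ∪ ((W ∖ (Z ∪ X)) ∩ (Y ∖ Z)') = {2, 6, 7, 8, 10, 11, 13, 14, 15, 16}
X Δ Z = {2, 3, 4, 9, 10, 12, 13, 15}
Z ∖ W = {7, 14, 16}
W ∩ (Z ∖ W) = {}
(W ∩ (Z ∖ W))' = {2, 3, 4, 5, 6, 7, 8, 9, 10, 11, 12, 13, 14, 15, 16}
(X Δ Z) ∪ (W ∩ (Z ∖ W))' = {2, 3, 4, 5, 6, 7, 8, 9, 10, 11, 12, 13, 14, 15, 16}
Every element of {2, 6, 7, 8, 10, 11, 13, 14, 15, 16} is in {2, 3, 4, 5, 6, 7, 8, 9, 10, 11, 12, 13, 14, 15, 16}, so X ∪ ((W ∖ (Z ∪ X)) ∩ (Y ∖ Z)') ⊆ (X Δ Z) ∪ (W ∩ (Z ∖ W))'.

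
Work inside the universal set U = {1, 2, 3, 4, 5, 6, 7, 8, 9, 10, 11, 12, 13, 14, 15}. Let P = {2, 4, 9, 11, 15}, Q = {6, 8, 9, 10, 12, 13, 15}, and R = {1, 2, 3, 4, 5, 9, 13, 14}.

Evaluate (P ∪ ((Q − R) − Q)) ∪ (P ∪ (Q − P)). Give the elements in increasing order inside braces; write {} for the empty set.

Q − R = {6, 8, 10, 12, 15}
(Q − R) − Q = {}
P ∪ ((Q − R) − Q) = {2, 4, 9, 11, 15}
Q − P = {6, 8, 10, 12, 13}
P ∪ (Q − P) = {2, 4, 6, 8, 9, 10, 11, 12, 13, 15}
(P ∪ ((Q − R) − Q)) ∪ (P ∪ (Q − P)) = {2, 4, 6, 8, 9, 10, 11, 12, 13, 15}

{2, 4, 6, 8, 9, 10, 11, 12, 13, 15}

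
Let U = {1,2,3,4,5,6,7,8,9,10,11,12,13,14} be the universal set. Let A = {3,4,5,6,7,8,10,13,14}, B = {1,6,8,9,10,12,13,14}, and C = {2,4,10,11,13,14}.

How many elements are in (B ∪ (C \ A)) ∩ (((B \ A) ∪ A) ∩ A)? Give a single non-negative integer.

5

C \ A = {2,11}
B ∪ (C \ A) = {1,2,6,8,9,10,11,12,13,14}
B \ A = {1,9,12}
(B \ A) ∪ A = {1,3,4,5,6,7,8,9,10,12,13,14}
((B \ A) ∪ A) ∩ A = {3,4,5,6,7,8,10,13,14}
(B ∪ (C \ A)) ∩ (((B \ A) ∪ A) ∩ A) = {6,8,10,13,14}
|(B ∪ (C \ A)) ∩ (((B \ A) ∪ A) ∩ A)| = 5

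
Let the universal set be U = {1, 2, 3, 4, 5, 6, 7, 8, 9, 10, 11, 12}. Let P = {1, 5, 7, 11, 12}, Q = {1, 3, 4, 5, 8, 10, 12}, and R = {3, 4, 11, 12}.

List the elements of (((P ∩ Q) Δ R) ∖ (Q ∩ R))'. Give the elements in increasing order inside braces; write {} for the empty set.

{2, 3, 4, 6, 7, 8, 9, 10, 12}

P ∩ Q = {1, 5, 12}
(P ∩ Q) Δ R = {1, 3, 4, 5, 11}
Q ∩ R = {3, 4, 12}
((P ∩ Q) Δ R) ∖ (Q ∩ R) = {1, 5, 11}
(((P ∩ Q) Δ R) ∖ (Q ∩ R))' = {2, 3, 4, 6, 7, 8, 9, 10, 12}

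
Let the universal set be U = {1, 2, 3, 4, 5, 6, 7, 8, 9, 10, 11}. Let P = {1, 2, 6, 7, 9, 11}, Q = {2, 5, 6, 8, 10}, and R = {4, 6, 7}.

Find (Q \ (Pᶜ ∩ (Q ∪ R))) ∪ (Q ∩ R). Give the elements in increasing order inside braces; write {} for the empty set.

Pᶜ = {3, 4, 5, 8, 10}
Q ∪ R = {2, 4, 5, 6, 7, 8, 10}
Pᶜ ∩ (Q ∪ R) = {4, 5, 8, 10}
Q \ (Pᶜ ∩ (Q ∪ R)) = {2, 6}
Q ∩ R = {6}
(Q \ (Pᶜ ∩ (Q ∪ R))) ∪ (Q ∩ R) = {2, 6}

{2, 6}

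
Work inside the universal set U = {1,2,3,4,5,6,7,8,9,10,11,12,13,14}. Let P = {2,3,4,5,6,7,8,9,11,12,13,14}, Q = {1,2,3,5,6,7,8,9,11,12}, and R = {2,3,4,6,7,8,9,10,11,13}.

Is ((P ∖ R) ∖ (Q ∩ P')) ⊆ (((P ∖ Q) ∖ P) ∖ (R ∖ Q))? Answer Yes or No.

P ∖ R = {5,12,14}
P' = {1,10}
Q ∩ P' = {1}
(P ∖ R) ∖ (Q ∩ P') = {5,12,14}
P ∖ Q = {4,13,14}
(P ∖ Q) ∖ P = {}
R ∖ Q = {4,10,13}
((P ∖ Q) ∖ P) ∖ (R ∖ Q) = {}
5 ∈ (P ∖ R) ∖ (Q ∩ P') but 5 ∉ ((P ∖ Q) ∖ P) ∖ (R ∖ Q), so the inclusion fails.

No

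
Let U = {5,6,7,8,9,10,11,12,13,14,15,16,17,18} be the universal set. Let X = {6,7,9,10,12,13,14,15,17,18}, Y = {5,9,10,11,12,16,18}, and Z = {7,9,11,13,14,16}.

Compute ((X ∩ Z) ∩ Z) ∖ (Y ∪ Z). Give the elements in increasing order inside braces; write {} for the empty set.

X ∩ Z = {7,9,13,14}
(X ∩ Z) ∩ Z = {7,9,13,14}
Y ∪ Z = {5,7,9,10,11,12,13,14,16,18}
((X ∩ Z) ∩ Z) ∖ (Y ∪ Z) = {}

{}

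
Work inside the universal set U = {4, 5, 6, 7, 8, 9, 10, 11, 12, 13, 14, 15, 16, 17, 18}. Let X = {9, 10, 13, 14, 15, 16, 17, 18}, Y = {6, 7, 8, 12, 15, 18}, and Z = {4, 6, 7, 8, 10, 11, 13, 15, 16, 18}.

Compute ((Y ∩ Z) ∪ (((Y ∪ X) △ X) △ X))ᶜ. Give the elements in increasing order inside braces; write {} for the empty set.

Y ∩ Z = {6, 7, 8, 15, 18}
Y ∪ X = {6, 7, 8, 9, 10, 12, 13, 14, 15, 16, 17, 18}
(Y ∪ X) △ X = {6, 7, 8, 12}
((Y ∪ X) △ X) △ X = {6, 7, 8, 9, 10, 12, 13, 14, 15, 16, 17, 18}
(Y ∩ Z) ∪ (((Y ∪ X) △ X) △ X) = {6, 7, 8, 9, 10, 12, 13, 14, 15, 16, 17, 18}
((Y ∩ Z) ∪ (((Y ∪ X) △ X) △ X))ᶜ = {4, 5, 11}

{4, 5, 11}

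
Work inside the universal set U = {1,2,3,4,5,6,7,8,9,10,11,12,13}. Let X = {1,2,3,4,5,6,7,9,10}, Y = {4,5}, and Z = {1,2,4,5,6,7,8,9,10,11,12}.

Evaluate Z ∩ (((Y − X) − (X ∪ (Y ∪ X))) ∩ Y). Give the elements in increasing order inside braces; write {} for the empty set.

Y − X = {}
Y ∪ X = {1,2,3,4,5,6,7,9,10}
X ∪ (Y ∪ X) = {1,2,3,4,5,6,7,9,10}
(Y − X) − (X ∪ (Y ∪ X)) = {}
((Y − X) − (X ∪ (Y ∪ X))) ∩ Y = {}
Z ∩ (((Y − X) − (X ∪ (Y ∪ X))) ∩ Y) = {}

{}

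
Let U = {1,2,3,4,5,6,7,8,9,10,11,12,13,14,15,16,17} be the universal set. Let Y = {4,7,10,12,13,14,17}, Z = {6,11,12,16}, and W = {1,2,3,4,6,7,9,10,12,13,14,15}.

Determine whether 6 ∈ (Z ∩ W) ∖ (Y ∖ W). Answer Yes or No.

Yes

6 ∈ Z and 6 ∈ W, so 6 ∈ Z ∩ W
6 ∉ Y and 6 ∈ W, so 6 ∉ Y ∖ W
6 ∈ (Z ∩ W) and 6 ∉ (Y ∖ W), so 6 ∈ (Z ∩ W) ∖ (Y ∖ W)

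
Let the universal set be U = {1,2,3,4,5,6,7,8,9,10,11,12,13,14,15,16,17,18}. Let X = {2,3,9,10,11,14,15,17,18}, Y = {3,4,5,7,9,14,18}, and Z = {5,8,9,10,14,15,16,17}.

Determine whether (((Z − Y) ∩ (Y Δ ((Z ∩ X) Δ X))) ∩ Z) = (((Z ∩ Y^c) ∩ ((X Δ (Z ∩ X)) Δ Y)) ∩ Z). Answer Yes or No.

Yes

Z − Y = {8,10,15,16,17}
Z ∩ X = {9,10,14,15,17}
(Z ∩ X) Δ X = {2,3,11,18}
Y Δ ((Z ∩ X) Δ X) = {2,4,5,7,9,11,14}
(Z − Y) ∩ (Y Δ ((Z ∩ X) Δ X)) = {}
((Z − Y) ∩ (Y Δ ((Z ∩ X) Δ X))) ∩ Z = {}
Y^c = {1,2,6,8,10,11,12,13,15,16,17}
Z ∩ Y^c = {8,10,15,16,17}
X Δ (Z ∩ X) = {2,3,11,18}
(X Δ (Z ∩ X)) Δ Y = {2,4,5,7,9,11,14}
(Z ∩ Y^c) ∩ ((X Δ (Z ∩ X)) Δ Y) = {}
((Z ∩ Y^c) ∩ ((X Δ (Z ∩ X)) Δ Y)) ∩ Z = {}
Both equal {}, so ((Z − Y) ∩ (Y Δ ((Z ∩ X) Δ X))) ∩ Z = ((Z ∩ Y^c) ∩ ((X Δ (Z ∩ X)) Δ Y)) ∩ Z.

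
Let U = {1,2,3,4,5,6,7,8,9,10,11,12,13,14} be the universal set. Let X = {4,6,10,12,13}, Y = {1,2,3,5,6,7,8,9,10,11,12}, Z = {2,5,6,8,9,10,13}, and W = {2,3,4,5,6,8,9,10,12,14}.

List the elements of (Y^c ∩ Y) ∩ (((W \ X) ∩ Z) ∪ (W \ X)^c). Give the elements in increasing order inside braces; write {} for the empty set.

Y^c = {4,13,14}
Y^c ∩ Y = {}
W \ X = {2,3,5,8,9,14}
(W \ X) ∩ Z = {2,5,8,9}
(W \ X)^c = {1,4,6,7,10,11,12,13}
((W \ X) ∩ Z) ∪ (W \ X)^c = {1,2,4,5,6,7,8,9,10,11,12,13}
(Y^c ∩ Y) ∩ (((W \ X) ∩ Z) ∪ (W \ X)^c) = {}

{}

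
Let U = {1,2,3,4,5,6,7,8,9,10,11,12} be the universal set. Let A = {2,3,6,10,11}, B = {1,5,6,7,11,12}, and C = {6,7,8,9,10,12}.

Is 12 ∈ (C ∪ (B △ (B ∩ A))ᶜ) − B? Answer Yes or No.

No

12 ∈ B and 12 ∉ A, so 12 ∉ B ∩ A
12 ∈ B and 12 ∉ (B ∩ A), so 12 ∈ B △ (B ∩ A)
12 ∉ (B △ (B ∩ A))ᶜ since 12 ∈ (B △ (B ∩ A))
12 ∈ C and 12 ∉ (B △ (B ∩ A))ᶜ, so 12 ∈ C ∪ (B △ (B ∩ A))ᶜ
12 ∈ (C ∪ (B △ (B ∩ A))ᶜ) and 12 ∈ B, so 12 ∉ (C ∪ (B △ (B ∩ A))ᶜ) − B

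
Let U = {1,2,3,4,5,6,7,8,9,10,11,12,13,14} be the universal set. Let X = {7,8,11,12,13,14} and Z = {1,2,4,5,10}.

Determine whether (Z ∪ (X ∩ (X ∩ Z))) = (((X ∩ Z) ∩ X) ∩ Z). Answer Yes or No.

No

X ∩ Z = {}
X ∩ (X ∩ Z) = {}
Z ∪ (X ∩ (X ∩ Z)) = {1,2,4,5,10}
(X ∩ Z) ∩ X = {}
((X ∩ Z) ∩ X) ∩ Z = {}
1 ∈ Z ∪ (X ∩ (X ∩ Z)) but 1 ∉ ((X ∩ Z) ∩ X) ∩ Z, so they differ.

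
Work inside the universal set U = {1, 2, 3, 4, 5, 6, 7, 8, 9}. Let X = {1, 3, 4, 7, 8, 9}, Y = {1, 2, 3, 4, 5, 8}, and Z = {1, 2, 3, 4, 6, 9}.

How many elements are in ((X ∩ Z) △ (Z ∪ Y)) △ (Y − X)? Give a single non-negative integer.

2

X ∩ Z = {1, 3, 4, 9}
Z ∪ Y = {1, 2, 3, 4, 5, 6, 8, 9}
(X ∩ Z) △ (Z ∪ Y) = {2, 5, 6, 8}
Y − X = {2, 5}
((X ∩ Z) △ (Z ∪ Y)) △ (Y − X) = {6, 8}
|((X ∩ Z) △ (Z ∪ Y)) △ (Y − X)| = 2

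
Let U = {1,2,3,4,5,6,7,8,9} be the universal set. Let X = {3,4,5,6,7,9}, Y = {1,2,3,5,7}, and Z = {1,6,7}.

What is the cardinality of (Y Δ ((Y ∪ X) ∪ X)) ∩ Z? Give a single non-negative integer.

1

Y ∪ X = {1,2,3,4,5,6,7,9}
(Y ∪ X) ∪ X = {1,2,3,4,5,6,7,9}
Y Δ ((Y ∪ X) ∪ X) = {4,6,9}
(Y Δ ((Y ∪ X) ∪ X)) ∩ Z = {6}
|(Y Δ ((Y ∪ X) ∪ X)) ∩ Z| = 1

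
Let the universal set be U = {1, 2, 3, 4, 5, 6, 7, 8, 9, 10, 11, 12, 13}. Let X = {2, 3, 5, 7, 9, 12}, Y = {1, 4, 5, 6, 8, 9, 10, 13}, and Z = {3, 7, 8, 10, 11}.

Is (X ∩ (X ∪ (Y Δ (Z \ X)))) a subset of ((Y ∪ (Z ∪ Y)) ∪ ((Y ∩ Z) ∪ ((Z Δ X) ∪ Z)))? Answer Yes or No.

Z \ X = {8, 10, 11}
Y Δ (Z \ X) = {1, 4, 5, 6, 9, 11, 13}
X ∪ (Y Δ (Z \ X)) = {1, 2, 3, 4, 5, 6, 7, 9, 11, 12, 13}
X ∩ (X ∪ (Y Δ (Z \ X))) = {2, 3, 5, 7, 9, 12}
Z ∪ Y = {1, 3, 4, 5, 6, 7, 8, 9, 10, 11, 13}
Y ∪ (Z ∪ Y) = {1, 3, 4, 5, 6, 7, 8, 9, 10, 11, 13}
Y ∩ Z = {8, 10}
Z Δ X = {2, 5, 8, 9, 10, 11, 12}
(Z Δ X) ∪ Z = {2, 3, 5, 7, 8, 9, 10, 11, 12}
(Y ∩ Z) ∪ ((Z Δ X) ∪ Z) = {2, 3, 5, 7, 8, 9, 10, 11, 12}
(Y ∪ (Z ∪ Y)) ∪ ((Y ∩ Z) ∪ ((Z Δ X) ∪ Z)) = {1, 2, 3, 4, 5, 6, 7, 8, 9, 10, 11, 12, 13}
Every element of {2, 3, 5, 7, 9, 12} is in {1, 2, 3, 4, 5, 6, 7, 8, 9, 10, 11, 12, 13}, so X ∩ (X ∪ (Y Δ (Z \ X))) ⊆ (Y ∪ (Z ∪ Y)) ∪ ((Y ∩ Z) ∪ ((Z Δ X) ∪ Z)).

Yes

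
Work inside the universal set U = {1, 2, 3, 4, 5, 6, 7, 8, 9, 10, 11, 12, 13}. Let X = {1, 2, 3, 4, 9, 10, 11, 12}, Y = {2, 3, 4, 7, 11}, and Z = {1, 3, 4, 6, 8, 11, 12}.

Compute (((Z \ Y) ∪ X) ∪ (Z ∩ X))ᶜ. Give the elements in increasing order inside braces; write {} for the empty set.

{5, 7, 13}

Z \ Y = {1, 6, 8, 12}
(Z \ Y) ∪ X = {1, 2, 3, 4, 6, 8, 9, 10, 11, 12}
Z ∩ X = {1, 3, 4, 11, 12}
((Z \ Y) ∪ X) ∪ (Z ∩ X) = {1, 2, 3, 4, 6, 8, 9, 10, 11, 12}
(((Z \ Y) ∪ X) ∪ (Z ∩ X))ᶜ = {5, 7, 13}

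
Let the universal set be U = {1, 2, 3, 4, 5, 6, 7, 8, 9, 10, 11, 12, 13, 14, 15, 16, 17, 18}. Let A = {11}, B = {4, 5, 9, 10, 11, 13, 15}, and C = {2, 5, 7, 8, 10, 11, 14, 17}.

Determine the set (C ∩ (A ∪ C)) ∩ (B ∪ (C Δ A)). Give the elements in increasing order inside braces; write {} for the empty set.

{2, 5, 7, 8, 10, 11, 14, 17}

A ∪ C = {2, 5, 7, 8, 10, 11, 14, 17}
C ∩ (A ∪ C) = {2, 5, 7, 8, 10, 11, 14, 17}
C Δ A = {2, 5, 7, 8, 10, 14, 17}
B ∪ (C Δ A) = {2, 4, 5, 7, 8, 9, 10, 11, 13, 14, 15, 17}
(C ∩ (A ∪ C)) ∩ (B ∪ (C Δ A)) = {2, 5, 7, 8, 10, 11, 14, 17}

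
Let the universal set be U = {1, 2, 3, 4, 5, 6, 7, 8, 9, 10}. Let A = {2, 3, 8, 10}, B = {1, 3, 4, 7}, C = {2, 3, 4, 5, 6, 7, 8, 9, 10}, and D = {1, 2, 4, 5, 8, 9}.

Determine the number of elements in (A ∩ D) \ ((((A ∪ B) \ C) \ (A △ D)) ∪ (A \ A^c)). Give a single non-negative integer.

A ∩ D = {2, 8}
A ∪ B = {1, 2, 3, 4, 7, 8, 10}
(A ∪ B) \ C = {1}
A △ D = {1, 3, 4, 5, 9, 10}
((A ∪ B) \ C) \ (A △ D) = {}
A^c = {1, 4, 5, 6, 7, 9}
A \ A^c = {2, 3, 8, 10}
(((A ∪ B) \ C) \ (A △ D)) ∪ (A \ A^c) = {2, 3, 8, 10}
(A ∩ D) \ ((((A ∪ B) \ C) \ (A △ D)) ∪ (A \ A^c)) = {}
|(A ∩ D) \ ((((A ∪ B) \ C) \ (A △ D)) ∪ (A \ A^c))| = 0

0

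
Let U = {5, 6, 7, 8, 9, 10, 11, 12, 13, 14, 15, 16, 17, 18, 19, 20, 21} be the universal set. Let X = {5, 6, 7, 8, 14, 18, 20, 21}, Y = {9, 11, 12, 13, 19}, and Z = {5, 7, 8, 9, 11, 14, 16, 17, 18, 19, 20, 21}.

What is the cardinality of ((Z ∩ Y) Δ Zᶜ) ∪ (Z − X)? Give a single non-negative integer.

Z ∩ Y = {9, 11, 19}
Zᶜ = {6, 10, 12, 13, 15}
(Z ∩ Y) Δ Zᶜ = {6, 9, 10, 11, 12, 13, 15, 19}
Z − X = {9, 11, 16, 17, 19}
((Z ∩ Y) Δ Zᶜ) ∪ (Z − X) = {6, 9, 10, 11, 12, 13, 15, 16, 17, 19}
|((Z ∩ Y) Δ Zᶜ) ∪ (Z − X)| = 10

10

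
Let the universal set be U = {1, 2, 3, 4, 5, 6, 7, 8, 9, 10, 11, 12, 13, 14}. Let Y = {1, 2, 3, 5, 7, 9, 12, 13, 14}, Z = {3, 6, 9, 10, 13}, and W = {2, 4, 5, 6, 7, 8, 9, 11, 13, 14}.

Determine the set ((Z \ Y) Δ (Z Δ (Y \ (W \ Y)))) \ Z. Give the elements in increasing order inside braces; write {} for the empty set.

Z \ Y = {6, 10}
W \ Y = {4, 6, 8, 11}
Y \ (W \ Y) = {1, 2, 3, 5, 7, 9, 12, 13, 14}
Z Δ (Y \ (W \ Y)) = {1, 2, 5, 6, 7, 10, 12, 14}
(Z \ Y) Δ (Z Δ (Y \ (W \ Y))) = {1, 2, 5, 7, 12, 14}
((Z \ Y) Δ (Z Δ (Y \ (W \ Y)))) \ Z = {1, 2, 5, 7, 12, 14}

{1, 2, 5, 7, 12, 14}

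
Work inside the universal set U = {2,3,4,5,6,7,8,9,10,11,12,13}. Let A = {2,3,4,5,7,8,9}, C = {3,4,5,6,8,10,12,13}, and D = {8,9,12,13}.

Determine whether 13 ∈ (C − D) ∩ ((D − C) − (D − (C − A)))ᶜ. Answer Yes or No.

No

13 ∈ C and 13 ∈ D, so 13 ∉ C − D
13 ∈ D and 13 ∈ C, so 13 ∉ D − C
13 ∈ C and 13 ∉ A, so 13 ∈ C − A
13 ∈ D and 13 ∈ (C − A), so 13 ∉ D − (C − A)
13 ∉ (D − C) and 13 ∉ (D − (C − A)), so 13 ∉ (D − C) − (D − (C − A))
13 ∈ ((D − C) − (D − (C − A)))ᶜ since 13 ∉ ((D − C) − (D − (C − A)))
13 ∉ (C − D) and 13 ∈ ((D − C) − (D − (C − A)))ᶜ, so 13 ∉ (C − D) ∩ ((D − C) − (D − (C − A)))ᶜ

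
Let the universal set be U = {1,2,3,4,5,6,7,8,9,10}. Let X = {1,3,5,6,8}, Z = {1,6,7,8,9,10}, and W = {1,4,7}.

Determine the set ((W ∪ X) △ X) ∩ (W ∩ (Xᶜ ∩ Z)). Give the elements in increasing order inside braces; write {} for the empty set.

W ∪ X = {1,3,4,5,6,7,8}
(W ∪ X) △ X = {4,7}
Xᶜ = {2,4,7,9,10}
Xᶜ ∩ Z = {7,9,10}
W ∩ (Xᶜ ∩ Z) = {7}
((W ∪ X) △ X) ∩ (W ∩ (Xᶜ ∩ Z)) = {7}

{7}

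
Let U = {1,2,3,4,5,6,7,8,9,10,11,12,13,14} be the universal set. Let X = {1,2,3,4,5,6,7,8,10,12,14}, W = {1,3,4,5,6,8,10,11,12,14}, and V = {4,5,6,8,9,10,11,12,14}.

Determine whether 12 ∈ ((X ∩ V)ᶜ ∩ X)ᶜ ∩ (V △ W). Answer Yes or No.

No

12 ∈ X and 12 ∈ V, so 12 ∈ X ∩ V
12 ∉ (X ∩ V)ᶜ since 12 ∈ (X ∩ V)
12 ∉ (X ∩ V)ᶜ and 12 ∈ X, so 12 ∉ (X ∩ V)ᶜ ∩ X
12 ∈ ((X ∩ V)ᶜ ∩ X)ᶜ since 12 ∉ ((X ∩ V)ᶜ ∩ X)
12 ∈ V and 12 ∈ W, so 12 ∉ V △ W
12 ∈ ((X ∩ V)ᶜ ∩ X)ᶜ and 12 ∉ (V △ W), so 12 ∉ ((X ∩ V)ᶜ ∩ X)ᶜ ∩ (V △ W)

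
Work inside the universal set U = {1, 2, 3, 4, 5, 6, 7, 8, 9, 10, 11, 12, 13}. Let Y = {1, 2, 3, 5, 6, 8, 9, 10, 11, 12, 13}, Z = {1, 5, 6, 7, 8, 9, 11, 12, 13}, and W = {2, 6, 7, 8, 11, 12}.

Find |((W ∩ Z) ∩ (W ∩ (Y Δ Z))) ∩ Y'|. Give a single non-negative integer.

1

W ∩ Z = {6, 7, 8, 11, 12}
Y Δ Z = {2, 3, 7, 10}
W ∩ (Y Δ Z) = {2, 7}
(W ∩ Z) ∩ (W ∩ (Y Δ Z)) = {7}
Y' = {4, 7}
((W ∩ Z) ∩ (W ∩ (Y Δ Z))) ∩ Y' = {7}
|((W ∩ Z) ∩ (W ∩ (Y Δ Z))) ∩ Y'| = 1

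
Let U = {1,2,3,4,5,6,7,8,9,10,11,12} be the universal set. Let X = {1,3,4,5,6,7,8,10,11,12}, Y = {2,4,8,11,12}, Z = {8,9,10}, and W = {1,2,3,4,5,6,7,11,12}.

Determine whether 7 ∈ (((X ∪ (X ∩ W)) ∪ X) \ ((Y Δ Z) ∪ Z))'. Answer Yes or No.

No

7 ∈ X and 7 ∈ W, so 7 ∈ X ∩ W
7 ∈ X and 7 ∈ (X ∩ W), so 7 ∈ X ∪ (X ∩ W)
7 ∈ (X ∪ (X ∩ W)) and 7 ∈ X, so 7 ∈ (X ∪ (X ∩ W)) ∪ X
7 ∉ Y and 7 ∉ Z, so 7 ∉ Y Δ Z
7 ∉ (Y Δ Z) and 7 ∉ Z, so 7 ∉ (Y Δ Z) ∪ Z
7 ∈ ((X ∪ (X ∩ W)) ∪ X) and 7 ∉ ((Y Δ Z) ∪ Z), so 7 ∈ ((X ∪ (X ∩ W)) ∪ X) \ ((Y Δ Z) ∪ Z)
7 ∉ (((X ∪ (X ∩ W)) ∪ X) \ ((Y Δ Z) ∪ Z))' since 7 ∈ (((X ∪ (X ∩ W)) ∪ X) \ ((Y Δ Z) ∪ Z))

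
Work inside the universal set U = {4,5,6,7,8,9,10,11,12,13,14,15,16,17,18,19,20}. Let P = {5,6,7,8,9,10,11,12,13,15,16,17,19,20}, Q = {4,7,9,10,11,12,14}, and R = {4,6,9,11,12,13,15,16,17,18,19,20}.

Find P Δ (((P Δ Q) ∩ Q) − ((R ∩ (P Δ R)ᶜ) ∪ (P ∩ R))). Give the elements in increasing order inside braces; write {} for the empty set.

{4,5,6,7,8,9,10,11,12,13,14,15,16,17,19,20}

P Δ Q = {4,5,6,8,13,14,15,16,17,19,20}
(P Δ Q) ∩ Q = {4,14}
P Δ R = {4,5,7,8,10,18}
(P Δ R)ᶜ = {6,9,11,12,13,14,15,16,17,19,20}
R ∩ (P Δ R)ᶜ = {6,9,11,12,13,15,16,17,19,20}
P ∩ R = {6,9,11,12,13,15,16,17,19,20}
(R ∩ (P Δ R)ᶜ) ∪ (P ∩ R) = {6,9,11,12,13,15,16,17,19,20}
((P Δ Q) ∩ Q) − ((R ∩ (P Δ R)ᶜ) ∪ (P ∩ R)) = {4,14}
P Δ (((P Δ Q) ∩ Q) − ((R ∩ (P Δ R)ᶜ) ∪ (P ∩ R))) = {4,5,6,7,8,9,10,11,12,13,14,15,16,17,19,20}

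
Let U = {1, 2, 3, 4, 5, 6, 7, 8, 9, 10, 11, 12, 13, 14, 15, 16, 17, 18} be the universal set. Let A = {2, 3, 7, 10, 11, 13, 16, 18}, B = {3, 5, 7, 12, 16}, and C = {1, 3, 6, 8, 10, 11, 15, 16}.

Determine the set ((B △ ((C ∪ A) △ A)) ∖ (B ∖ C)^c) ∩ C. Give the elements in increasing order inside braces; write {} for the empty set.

{}

C ∪ A = {1, 2, 3, 6, 7, 8, 10, 11, 13, 15, 16, 18}
(C ∪ A) △ A = {1, 6, 8, 15}
B △ ((C ∪ A) △ A) = {1, 3, 5, 6, 7, 8, 12, 15, 16}
B ∖ C = {5, 7, 12}
(B ∖ C)^c = {1, 2, 3, 4, 6, 8, 9, 10, 11, 13, 14, 15, 16, 17, 18}
(B △ ((C ∪ A) △ A)) ∖ (B ∖ C)^c = {5, 7, 12}
((B △ ((C ∪ A) △ A)) ∖ (B ∖ C)^c) ∩ C = {}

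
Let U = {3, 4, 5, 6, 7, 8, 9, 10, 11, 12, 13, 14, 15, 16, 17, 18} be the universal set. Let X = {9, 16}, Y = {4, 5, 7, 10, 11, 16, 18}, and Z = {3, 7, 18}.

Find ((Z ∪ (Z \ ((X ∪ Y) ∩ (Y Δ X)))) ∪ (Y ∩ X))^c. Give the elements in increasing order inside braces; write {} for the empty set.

{4, 5, 6, 8, 9, 10, 11, 12, 13, 14, 15, 17}

X ∪ Y = {4, 5, 7, 9, 10, 11, 16, 18}
Y Δ X = {4, 5, 7, 9, 10, 11, 18}
(X ∪ Y) ∩ (Y Δ X) = {4, 5, 7, 9, 10, 11, 18}
Z \ ((X ∪ Y) ∩ (Y Δ X)) = {3}
Z ∪ (Z \ ((X ∪ Y) ∩ (Y Δ X))) = {3, 7, 18}
Y ∩ X = {16}
(Z ∪ (Z \ ((X ∪ Y) ∩ (Y Δ X)))) ∪ (Y ∩ X) = {3, 7, 16, 18}
((Z ∪ (Z \ ((X ∪ Y) ∩ (Y Δ X)))) ∪ (Y ∩ X))^c = {4, 5, 6, 8, 9, 10, 11, 12, 13, 14, 15, 17}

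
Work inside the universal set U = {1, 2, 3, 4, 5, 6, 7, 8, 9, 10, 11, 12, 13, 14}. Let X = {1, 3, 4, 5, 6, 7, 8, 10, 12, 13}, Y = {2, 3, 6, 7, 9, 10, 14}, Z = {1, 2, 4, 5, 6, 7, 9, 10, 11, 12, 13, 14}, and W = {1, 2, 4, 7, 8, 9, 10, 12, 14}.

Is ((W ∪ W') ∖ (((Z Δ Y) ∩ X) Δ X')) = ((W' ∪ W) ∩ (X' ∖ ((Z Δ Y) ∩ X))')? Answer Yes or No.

W' = {3, 5, 6, 11, 13}
W ∪ W' = {1, 2, 3, 4, 5, 6, 7, 8, 9, 10, 11, 12, 13, 14}
Z Δ Y = {1, 3, 4, 5, 11, 12, 13}
(Z Δ Y) ∩ X = {1, 3, 4, 5, 12, 13}
X' = {2, 9, 11, 14}
((Z Δ Y) ∩ X) Δ X' = {1, 2, 3, 4, 5, 9, 11, 12, 13, 14}
(W ∪ W') ∖ (((Z Δ Y) ∩ X) Δ X') = {6, 7, 8, 10}
W' ∪ W = {1, 2, 3, 4, 5, 6, 7, 8, 9, 10, 11, 12, 13, 14}
X' ∖ ((Z Δ Y) ∩ X) = {2, 9, 11, 14}
(X' ∖ ((Z Δ Y) ∩ X))' = {1, 3, 4, 5, 6, 7, 8, 10, 12, 13}
(W' ∪ W) ∩ (X' ∖ ((Z Δ Y) ∩ X))' = {1, 3, 4, 5, 6, 7, 8, 10, 12, 13}
1 ∈ (W' ∪ W) ∩ (X' ∖ ((Z Δ Y) ∩ X))' but 1 ∉ (W ∪ W') ∖ (((Z Δ Y) ∩ X) Δ X'), so they differ.

No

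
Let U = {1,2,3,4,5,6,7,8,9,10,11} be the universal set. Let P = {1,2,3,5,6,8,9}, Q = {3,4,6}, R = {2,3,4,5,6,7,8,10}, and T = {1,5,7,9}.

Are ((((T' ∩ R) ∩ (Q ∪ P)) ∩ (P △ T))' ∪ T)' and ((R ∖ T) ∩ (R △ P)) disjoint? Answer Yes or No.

Yes

T' = {2,3,4,6,8,10,11}
T' ∩ R = {2,3,4,6,8,10}
Q ∪ P = {1,2,3,4,5,6,8,9}
(T' ∩ R) ∩ (Q ∪ P) = {2,3,4,6,8}
P △ T = {2,3,6,7,8}
((T' ∩ R) ∩ (Q ∪ P)) ∩ (P △ T) = {2,3,6,8}
(((T' ∩ R) ∩ (Q ∪ P)) ∩ (P △ T))' = {1,4,5,7,9,10,11}
(((T' ∩ R) ∩ (Q ∪ P)) ∩ (P △ T))' ∪ T = {1,4,5,7,9,10,11}
((((T' ∩ R) ∩ (Q ∪ P)) ∩ (P △ T))' ∪ T)' = {2,3,6,8}
R ∖ T = {2,3,4,6,8,10}
R △ P = {1,4,7,9,10}
(R ∖ T) ∩ (R △ P) = {4,10}
{2,3,6,8} and {4,10} share no elements.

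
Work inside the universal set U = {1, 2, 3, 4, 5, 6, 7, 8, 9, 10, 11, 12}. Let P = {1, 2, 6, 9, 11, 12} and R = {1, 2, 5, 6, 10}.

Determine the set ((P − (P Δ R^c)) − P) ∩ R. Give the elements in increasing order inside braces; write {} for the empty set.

R^c = {3, 4, 7, 8, 9, 11, 12}
P Δ R^c = {1, 2, 3, 4, 6, 7, 8}
P − (P Δ R^c) = {9, 11, 12}
(P − (P Δ R^c)) − P = {}
((P − (P Δ R^c)) − P) ∩ R = {}

{}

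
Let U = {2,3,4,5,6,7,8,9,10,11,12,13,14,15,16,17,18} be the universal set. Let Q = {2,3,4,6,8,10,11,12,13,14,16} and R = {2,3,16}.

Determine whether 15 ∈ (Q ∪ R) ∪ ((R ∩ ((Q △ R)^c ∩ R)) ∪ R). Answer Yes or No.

No

15 ∉ Q and 15 ∉ R, so 15 ∉ Q ∪ R
15 ∉ Q and 15 ∉ R, so 15 ∉ Q △ R
15 ∈ (Q △ R)^c since 15 ∉ (Q △ R)
15 ∈ (Q △ R)^c and 15 ∉ R, so 15 ∉ (Q △ R)^c ∩ R
15 ∉ R and 15 ∉ ((Q △ R)^c ∩ R), so 15 ∉ R ∩ ((Q △ R)^c ∩ R)
15 ∉ (R ∩ ((Q △ R)^c ∩ R)) and 15 ∉ R, so 15 ∉ (R ∩ ((Q △ R)^c ∩ R)) ∪ R
15 ∉ (Q ∪ R) and 15 ∉ ((R ∩ ((Q △ R)^c ∩ R)) ∪ R), so 15 ∉ (Q ∪ R) ∪ ((R ∩ ((Q △ R)^c ∩ R)) ∪ R)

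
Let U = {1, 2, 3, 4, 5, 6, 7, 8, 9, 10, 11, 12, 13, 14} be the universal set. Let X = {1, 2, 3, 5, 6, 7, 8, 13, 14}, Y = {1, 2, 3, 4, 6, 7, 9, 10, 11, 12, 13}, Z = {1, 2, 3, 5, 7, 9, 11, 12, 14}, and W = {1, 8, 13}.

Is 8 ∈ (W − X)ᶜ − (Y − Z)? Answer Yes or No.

8 ∈ W and 8 ∈ X, so 8 ∉ W − X
8 ∈ (W − X)ᶜ since 8 ∉ (W − X)
8 ∉ Y and 8 ∉ Z, so 8 ∉ Y − Z
8 ∈ (W − X)ᶜ and 8 ∉ (Y − Z), so 8 ∈ (W − X)ᶜ − (Y − Z)

Yes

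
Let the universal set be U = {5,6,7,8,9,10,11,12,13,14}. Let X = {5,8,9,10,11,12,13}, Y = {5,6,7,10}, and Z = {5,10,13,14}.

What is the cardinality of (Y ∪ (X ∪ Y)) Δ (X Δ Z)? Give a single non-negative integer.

X ∪ Y = {5,6,7,8,9,10,11,12,13}
Y ∪ (X ∪ Y) = {5,6,7,8,9,10,11,12,13}
X Δ Z = {8,9,11,12,14}
(Y ∪ (X ∪ Y)) Δ (X Δ Z) = {5,6,7,10,13,14}
|(Y ∪ (X ∪ Y)) Δ (X Δ Z)| = 6

6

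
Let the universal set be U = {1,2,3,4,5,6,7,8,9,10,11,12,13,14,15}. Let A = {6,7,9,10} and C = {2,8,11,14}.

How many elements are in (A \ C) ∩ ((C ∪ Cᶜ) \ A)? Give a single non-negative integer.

0

A \ C = {6,7,9,10}
Cᶜ = {1,3,4,5,6,7,9,10,12,13,15}
C ∪ Cᶜ = {1,2,3,4,5,6,7,8,9,10,11,12,13,14,15}
(C ∪ Cᶜ) \ A = {1,2,3,4,5,8,11,12,13,14,15}
(A \ C) ∩ ((C ∪ Cᶜ) \ A) = {}
|(A \ C) ∩ ((C ∪ Cᶜ) \ A)| = 0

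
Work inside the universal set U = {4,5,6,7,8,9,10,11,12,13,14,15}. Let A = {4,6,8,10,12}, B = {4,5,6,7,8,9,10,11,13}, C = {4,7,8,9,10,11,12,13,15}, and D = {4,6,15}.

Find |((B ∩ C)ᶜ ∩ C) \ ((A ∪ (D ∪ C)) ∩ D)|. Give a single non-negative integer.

1

B ∩ C = {4,7,8,9,10,11,13}
(B ∩ C)ᶜ = {5,6,12,14,15}
(B ∩ C)ᶜ ∩ C = {12,15}
D ∪ C = {4,6,7,8,9,10,11,12,13,15}
A ∪ (D ∪ C) = {4,6,7,8,9,10,11,12,13,15}
(A ∪ (D ∪ C)) ∩ D = {4,6,15}
((B ∩ C)ᶜ ∩ C) \ ((A ∪ (D ∪ C)) ∩ D) = {12}
|((B ∩ C)ᶜ ∩ C) \ ((A ∪ (D ∪ C)) ∩ D)| = 1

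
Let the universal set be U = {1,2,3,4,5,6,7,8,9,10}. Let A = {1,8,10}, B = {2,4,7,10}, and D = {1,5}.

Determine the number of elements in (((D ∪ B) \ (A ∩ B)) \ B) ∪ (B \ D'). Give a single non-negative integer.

D ∪ B = {1,2,4,5,7,10}
A ∩ B = {10}
(D ∪ B) \ (A ∩ B) = {1,2,4,5,7}
((D ∪ B) \ (A ∩ B)) \ B = {1,5}
D' = {2,3,4,6,7,8,9,10}
B \ D' = {}
(((D ∪ B) \ (A ∩ B)) \ B) ∪ (B \ D') = {1,5}
|(((D ∪ B) \ (A ∩ B)) \ B) ∪ (B \ D')| = 2

2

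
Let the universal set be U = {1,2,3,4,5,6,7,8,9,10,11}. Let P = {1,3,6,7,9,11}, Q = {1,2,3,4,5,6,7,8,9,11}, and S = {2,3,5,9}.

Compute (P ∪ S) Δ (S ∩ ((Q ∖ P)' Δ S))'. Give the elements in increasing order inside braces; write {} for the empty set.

{2,4,5,8,10}

P ∪ S = {1,2,3,5,6,7,9,11}
Q ∖ P = {2,4,5,8}
(Q ∖ P)' = {1,3,6,7,9,10,11}
(Q ∖ P)' Δ S = {1,2,5,6,7,10,11}
S ∩ ((Q ∖ P)' Δ S) = {2,5}
(S ∩ ((Q ∖ P)' Δ S))' = {1,3,4,6,7,8,9,10,11}
(P ∪ S) Δ (S ∩ ((Q ∖ P)' Δ S))' = {2,4,5,8,10}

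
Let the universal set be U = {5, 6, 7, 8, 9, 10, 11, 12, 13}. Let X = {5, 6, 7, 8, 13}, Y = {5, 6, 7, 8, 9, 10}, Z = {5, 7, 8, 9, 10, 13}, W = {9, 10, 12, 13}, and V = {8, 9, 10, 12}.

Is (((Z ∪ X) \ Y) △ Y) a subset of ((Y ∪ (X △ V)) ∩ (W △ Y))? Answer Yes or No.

Z ∪ X = {5, 6, 7, 8, 9, 10, 13}
(Z ∪ X) \ Y = {13}
((Z ∪ X) \ Y) △ Y = {5, 6, 7, 8, 9, 10, 13}
X △ V = {5, 6, 7, 9, 10, 12, 13}
Y ∪ (X △ V) = {5, 6, 7, 8, 9, 10, 12, 13}
W △ Y = {5, 6, 7, 8, 12, 13}
(Y ∪ (X △ V)) ∩ (W △ Y) = {5, 6, 7, 8, 12, 13}
9 ∈ ((Z ∪ X) \ Y) △ Y but 9 ∉ (Y ∪ (X △ V)) ∩ (W △ Y), so the inclusion fails.

No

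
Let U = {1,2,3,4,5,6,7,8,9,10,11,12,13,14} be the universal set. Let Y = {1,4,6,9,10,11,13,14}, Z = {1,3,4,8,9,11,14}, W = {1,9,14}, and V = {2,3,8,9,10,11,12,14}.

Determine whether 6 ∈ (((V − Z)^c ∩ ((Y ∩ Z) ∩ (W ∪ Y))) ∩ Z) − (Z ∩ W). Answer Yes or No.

6 ∉ V and 6 ∉ Z, so 6 ∉ V − Z
6 ∈ (V − Z)^c since 6 ∉ (V − Z)
6 ∈ Y and 6 ∉ Z, so 6 ∉ Y ∩ Z
6 ∉ W and 6 ∈ Y, so 6 ∈ W ∪ Y
6 ∉ (Y ∩ Z) and 6 ∈ (W ∪ Y), so 6 ∉ (Y ∩ Z) ∩ (W ∪ Y)
6 ∈ (V − Z)^c and 6 ∉ ((Y ∩ Z) ∩ (W ∪ Y)), so 6 ∉ (V − Z)^c ∩ ((Y ∩ Z) ∩ (W ∪ Y))
6 ∉ ((V − Z)^c ∩ ((Y ∩ Z) ∩ (W ∪ Y))) and 6 ∉ Z, so 6 ∉ ((V − Z)^c ∩ ((Y ∩ Z) ∩ (W ∪ Y))) ∩ Z
6 ∉ Z and 6 ∉ W, so 6 ∉ Z ∩ W
6 ∉ (((V − Z)^c ∩ ((Y ∩ Z) ∩ (W ∪ Y))) ∩ Z) and 6 ∉ (Z ∩ W), so 6 ∉ (((V − Z)^c ∩ ((Y ∩ Z) ∩ (W ∪ Y))) ∩ Z) − (Z ∩ W)

No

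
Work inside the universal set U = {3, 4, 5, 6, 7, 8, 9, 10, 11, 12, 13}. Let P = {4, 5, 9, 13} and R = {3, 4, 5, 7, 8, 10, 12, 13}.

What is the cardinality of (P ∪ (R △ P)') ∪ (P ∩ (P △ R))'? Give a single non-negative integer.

R △ P = {3, 7, 8, 9, 10, 12}
(R △ P)' = {4, 5, 6, 11, 13}
P ∪ (R △ P)' = {4, 5, 6, 9, 11, 13}
P △ R = {3, 7, 8, 9, 10, 12}
P ∩ (P △ R) = {9}
(P ∩ (P △ R))' = {3, 4, 5, 6, 7, 8, 10, 11, 12, 13}
(P ∪ (R △ P)') ∪ (P ∩ (P △ R))' = {3, 4, 5, 6, 7, 8, 9, 10, 11, 12, 13}
|(P ∪ (R △ P)') ∪ (P ∩ (P △ R))'| = 11

11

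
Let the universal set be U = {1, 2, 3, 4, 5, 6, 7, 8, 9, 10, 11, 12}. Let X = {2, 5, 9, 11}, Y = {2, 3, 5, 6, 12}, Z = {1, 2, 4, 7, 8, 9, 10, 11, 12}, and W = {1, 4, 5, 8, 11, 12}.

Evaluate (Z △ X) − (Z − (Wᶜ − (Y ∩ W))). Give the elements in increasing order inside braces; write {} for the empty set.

Z △ X = {1, 4, 5, 7, 8, 10, 12}
Wᶜ = {2, 3, 6, 7, 9, 10}
Y ∩ W = {5, 12}
Wᶜ − (Y ∩ W) = {2, 3, 6, 7, 9, 10}
Z − (Wᶜ − (Y ∩ W)) = {1, 4, 8, 11, 12}
(Z △ X) − (Z − (Wᶜ − (Y ∩ W))) = {5, 7, 10}

{5, 7, 10}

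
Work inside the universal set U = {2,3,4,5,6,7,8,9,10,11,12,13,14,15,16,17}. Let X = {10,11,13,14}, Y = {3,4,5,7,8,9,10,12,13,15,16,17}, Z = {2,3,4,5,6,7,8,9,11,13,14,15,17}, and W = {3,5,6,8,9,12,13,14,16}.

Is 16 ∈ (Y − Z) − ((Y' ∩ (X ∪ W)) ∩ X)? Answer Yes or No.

16 ∈ Y and 16 ∉ Z, so 16 ∈ Y − Z
16 ∈ Y, so 16 ∉ Y'
16 ∉ X and 16 ∈ W, so 16 ∈ X ∪ W
16 ∉ Y' and 16 ∈ (X ∪ W), so 16 ∉ Y' ∩ (X ∪ W)
16 ∉ (Y' ∩ (X ∪ W)) and 16 ∉ X, so 16 ∉ (Y' ∩ (X ∪ W)) ∩ X
16 ∈ (Y − Z) and 16 ∉ ((Y' ∩ (X ∪ W)) ∩ X), so 16 ∈ (Y − Z) − ((Y' ∩ (X ∪ W)) ∩ X)

Yes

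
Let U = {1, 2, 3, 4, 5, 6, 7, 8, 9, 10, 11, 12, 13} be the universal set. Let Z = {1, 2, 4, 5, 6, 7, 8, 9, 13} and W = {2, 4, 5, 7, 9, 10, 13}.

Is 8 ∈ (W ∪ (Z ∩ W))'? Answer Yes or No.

Yes

8 ∈ Z and 8 ∉ W, so 8 ∉ Z ∩ W
8 ∉ W and 8 ∉ (Z ∩ W), so 8 ∉ W ∪ (Z ∩ W)
8 ∈ (W ∪ (Z ∩ W))' since 8 ∉ (W ∪ (Z ∩ W))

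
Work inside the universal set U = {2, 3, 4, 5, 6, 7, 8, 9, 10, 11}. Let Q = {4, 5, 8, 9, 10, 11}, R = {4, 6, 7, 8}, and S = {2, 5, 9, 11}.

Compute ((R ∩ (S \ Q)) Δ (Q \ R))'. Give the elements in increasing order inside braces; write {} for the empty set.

S \ Q = {2}
R ∩ (S \ Q) = {}
Q \ R = {5, 9, 10, 11}
(R ∩ (S \ Q)) Δ (Q \ R) = {5, 9, 10, 11}
((R ∩ (S \ Q)) Δ (Q \ R))' = {2, 3, 4, 6, 7, 8}

{2, 3, 4, 6, 7, 8}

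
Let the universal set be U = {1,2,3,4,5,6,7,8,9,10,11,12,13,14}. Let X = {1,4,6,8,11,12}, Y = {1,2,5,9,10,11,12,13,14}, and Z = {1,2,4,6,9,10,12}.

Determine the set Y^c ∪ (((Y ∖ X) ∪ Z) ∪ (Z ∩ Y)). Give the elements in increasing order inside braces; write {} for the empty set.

Y^c = {3,4,6,7,8}
Y ∖ X = {2,5,9,10,13,14}
(Y ∖ X) ∪ Z = {1,2,4,5,6,9,10,12,13,14}
Z ∩ Y = {1,2,9,10,12}
((Y ∖ X) ∪ Z) ∪ (Z ∩ Y) = {1,2,4,5,6,9,10,12,13,14}
Y^c ∪ (((Y ∖ X) ∪ Z) ∪ (Z ∩ Y)) = {1,2,3,4,5,6,7,8,9,10,12,13,14}

{1,2,3,4,5,6,7,8,9,10,12,13,14}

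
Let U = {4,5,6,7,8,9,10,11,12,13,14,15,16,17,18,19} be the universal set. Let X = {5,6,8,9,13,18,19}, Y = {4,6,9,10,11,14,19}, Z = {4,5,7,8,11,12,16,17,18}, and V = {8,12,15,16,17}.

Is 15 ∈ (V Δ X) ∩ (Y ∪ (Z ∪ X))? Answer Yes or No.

15 ∈ V and 15 ∉ X, so 15 ∈ V Δ X
15 ∉ Z and 15 ∉ X, so 15 ∉ Z ∪ X
15 ∉ Y and 15 ∉ (Z ∪ X), so 15 ∉ Y ∪ (Z ∪ X)
15 ∈ (V Δ X) and 15 ∉ (Y ∪ (Z ∪ X)), so 15 ∉ (V Δ X) ∩ (Y ∪ (Z ∪ X))

No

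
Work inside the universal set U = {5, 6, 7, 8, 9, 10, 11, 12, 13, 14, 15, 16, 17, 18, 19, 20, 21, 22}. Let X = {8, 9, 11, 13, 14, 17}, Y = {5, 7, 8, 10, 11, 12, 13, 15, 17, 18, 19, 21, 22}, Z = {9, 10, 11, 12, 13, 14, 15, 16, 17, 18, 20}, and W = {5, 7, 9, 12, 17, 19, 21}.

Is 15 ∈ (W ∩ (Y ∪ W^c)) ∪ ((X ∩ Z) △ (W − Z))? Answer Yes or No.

15 ∉ W, so 15 ∈ W^c
15 ∈ Y and 15 ∈ W^c, so 15 ∈ Y ∪ W^c
15 ∉ W and 15 ∈ (Y ∪ W^c), so 15 ∉ W ∩ (Y ∪ W^c)
15 ∉ X and 15 ∈ Z, so 15 ∉ X ∩ Z
15 ∉ W and 15 ∈ Z, so 15 ∉ W − Z
15 ∉ (X ∩ Z) and 15 ∉ (W − Z), so 15 ∉ (X ∩ Z) △ (W − Z)
15 ∉ (W ∩ (Y ∪ W^c)) and 15 ∉ ((X ∩ Z) △ (W − Z)), so 15 ∉ (W ∩ (Y ∪ W^c)) ∪ ((X ∩ Z) △ (W − Z))

No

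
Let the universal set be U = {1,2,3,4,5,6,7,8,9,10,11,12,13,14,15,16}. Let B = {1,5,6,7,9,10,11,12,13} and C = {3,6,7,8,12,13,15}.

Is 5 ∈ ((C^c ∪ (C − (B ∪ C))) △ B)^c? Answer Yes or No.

Yes

5 ∉ C, so 5 ∈ C^c
5 ∈ B and 5 ∉ C, so 5 ∈ B ∪ C
5 ∉ C and 5 ∈ (B ∪ C), so 5 ∉ C − (B ∪ C)
5 ∈ C^c and 5 ∉ (C − (B ∪ C)), so 5 ∈ C^c ∪ (C − (B ∪ C))
5 ∈ (C^c ∪ (C − (B ∪ C))) and 5 ∈ B, so 5 ∉ (C^c ∪ (C − (B ∪ C))) △ B
5 ∈ ((C^c ∪ (C − (B ∪ C))) △ B)^c since 5 ∉ ((C^c ∪ (C − (B ∪ C))) △ B)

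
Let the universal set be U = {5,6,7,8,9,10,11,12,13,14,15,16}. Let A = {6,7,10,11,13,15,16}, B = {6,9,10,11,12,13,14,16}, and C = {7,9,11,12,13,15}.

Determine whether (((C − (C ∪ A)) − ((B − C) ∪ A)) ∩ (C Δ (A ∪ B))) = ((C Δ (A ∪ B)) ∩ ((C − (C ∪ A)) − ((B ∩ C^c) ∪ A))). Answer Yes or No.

C ∪ A = {6,7,9,10,11,12,13,15,16}
C − (C ∪ A) = {}
B − C = {6,10,14,16}
(B − C) ∪ A = {6,7,10,11,13,14,15,16}
(C − (C ∪ A)) − ((B − C) ∪ A) = {}
A ∪ B = {6,7,9,10,11,12,13,14,15,16}
C Δ (A ∪ B) = {6,10,14,16}
((C − (C ∪ A)) − ((B − C) ∪ A)) ∩ (C Δ (A ∪ B)) = {}
C^c = {5,6,8,10,14,16}
B ∩ C^c = {6,10,14,16}
(B ∩ C^c) ∪ A = {6,7,10,11,13,14,15,16}
(C − (C ∪ A)) − ((B ∩ C^c) ∪ A) = {}
(C Δ (A ∪ B)) ∩ ((C − (C ∪ A)) − ((B ∩ C^c) ∪ A)) = {}
Both equal {}, so ((C − (C ∪ A)) − ((B − C) ∪ A)) ∩ (C Δ (A ∪ B)) = (C Δ (A ∪ B)) ∩ ((C − (C ∪ A)) − ((B ∩ C^c) ∪ A)).

Yes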